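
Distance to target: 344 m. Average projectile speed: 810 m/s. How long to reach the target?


t = d/v = 344/810 = 0.4247 s

0.4247 s


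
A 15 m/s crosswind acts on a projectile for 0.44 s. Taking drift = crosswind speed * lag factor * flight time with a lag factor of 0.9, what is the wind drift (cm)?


drift = v_wind * lag * t = 15 * 0.9 * 0.44 = 5.94 m ≈ 594 cm

594 cm


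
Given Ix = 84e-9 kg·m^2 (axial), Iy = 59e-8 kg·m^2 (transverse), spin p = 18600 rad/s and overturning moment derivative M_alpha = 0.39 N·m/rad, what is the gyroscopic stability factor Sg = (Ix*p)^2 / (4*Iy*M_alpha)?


Sg = Ix^2 * p^2 / (4 * Iy * M_alpha) = (84e-9)^2 * 18600^2 / (4 * 59e-8 * 0.39) = 2.652

2.652


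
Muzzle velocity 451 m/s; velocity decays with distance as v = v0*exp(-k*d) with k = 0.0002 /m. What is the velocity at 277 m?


v = v0*exp(-k*d) = 451*exp(-0.0002*277) = 426.7 m/s

426.7 m/s


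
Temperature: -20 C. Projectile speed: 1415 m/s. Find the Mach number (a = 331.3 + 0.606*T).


a = 331.3 + 0.606*(-20) = 319.18 m/s
M = v/a = 1415/319.18 = 4.433

4.433


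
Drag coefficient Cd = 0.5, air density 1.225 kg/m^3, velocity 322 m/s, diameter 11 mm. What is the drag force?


A = pi*(d/2)^2 = pi*(11/2000)^2 = 9.50332e-05 m^2
Fd = 0.5*Cd*rho*A*v^2 = 0.5*0.5*1.225*9.50332e-05*322^2 = 3.018 N

3.018 N


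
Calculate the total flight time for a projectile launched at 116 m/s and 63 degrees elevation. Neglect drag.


T = 2*v0*sin(theta)/g = 2*116*sin(63°)/9.81 = 21.07 s

21.07 s


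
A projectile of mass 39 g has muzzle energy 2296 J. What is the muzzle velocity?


v = sqrt(2*E/m) = sqrt(2*2296/0.039) = 343.1 m/s

343.1 m/s


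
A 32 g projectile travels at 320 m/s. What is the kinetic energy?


E = 0.5*m*v^2 = 0.5*0.032*320^2 = 1638 J

1638 J


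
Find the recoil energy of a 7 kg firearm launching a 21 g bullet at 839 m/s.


v_r = m_p*v_p/m_gun = 0.021*839/7 = 2.517 m/s, E_r = 0.5*m_gun*v_r^2 = 0.5*7*2.517^2 = 22.17 J

22.17 J


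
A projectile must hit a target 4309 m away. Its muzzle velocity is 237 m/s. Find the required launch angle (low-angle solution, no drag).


sin(2*theta) = R*g/v0^2 = 4309*9.81/237^2 = 0.752573, theta = arcsin(0.752573)/2 = 24.41°

24.41 degrees


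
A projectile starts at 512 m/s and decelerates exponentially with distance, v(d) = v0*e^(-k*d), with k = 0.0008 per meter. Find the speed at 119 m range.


v = v0*exp(-k*d) = 512*exp(-0.0008*119) = 465.5 m/s

465.5 m/s


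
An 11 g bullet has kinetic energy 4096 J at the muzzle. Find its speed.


v = sqrt(2*E/m) = sqrt(2*4096/0.011) = 863 m/s

863 m/s


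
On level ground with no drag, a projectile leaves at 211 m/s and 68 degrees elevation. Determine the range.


R = v0^2 * sin(2*theta) / g = 211^2 * sin(2*68°) / 9.81 = 3153 m

3153 m


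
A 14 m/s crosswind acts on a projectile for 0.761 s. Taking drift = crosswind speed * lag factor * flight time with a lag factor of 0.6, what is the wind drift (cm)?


drift = v_wind * lag * t = 14 * 0.6 * 0.761 = 6.3924 m ≈ 639.2 cm

639.2 cm


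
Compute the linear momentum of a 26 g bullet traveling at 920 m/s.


p = m*v = 0.026*920 = 23.92 kg·m/s

23.92 kg·m/s


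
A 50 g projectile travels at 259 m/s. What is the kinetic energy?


E = 0.5*m*v^2 = 0.5*0.05*259^2 = 1677 J

1677 J


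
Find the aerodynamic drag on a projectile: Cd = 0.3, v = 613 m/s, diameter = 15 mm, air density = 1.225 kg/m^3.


A = pi*(d/2)^2 = pi*(15/2000)^2 = 1.76715e-04 m^2
Fd = 0.5*Cd*rho*A*v^2 = 0.5*0.3*1.225*1.76715e-04*613^2 = 12.2 N

12.2 N


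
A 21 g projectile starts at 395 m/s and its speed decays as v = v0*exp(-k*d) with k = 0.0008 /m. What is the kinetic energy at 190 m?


v = v0*exp(-k*d) = 395*exp(-0.0008*190) = 339.3 m/s
E = 0.5*m*v^2 = 0.5*0.021*339.3^2 = 1209 J

1209 J


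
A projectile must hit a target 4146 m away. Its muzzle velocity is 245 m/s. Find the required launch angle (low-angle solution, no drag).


sin(2*theta) = R*g/v0^2 = 4146*9.81/245^2 = 0.677589, theta = arcsin(0.677589)/2 = 21.33°

21.33 degrees


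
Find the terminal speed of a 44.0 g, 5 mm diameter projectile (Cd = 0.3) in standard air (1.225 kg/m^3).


A = pi*(d/2)^2 = pi*(5/2000)^2 = 1.96350e-05 m^2
vt = sqrt(2mg/(Cd*rho*A)) = sqrt(2*0.044*9.81/(0.3 * 1.225 * 1.96350e-05)) = 345.9 m/s

345.9 m/s


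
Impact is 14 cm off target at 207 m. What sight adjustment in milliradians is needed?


1 mrad subtends 1 cm per 10 m of range, so adj = error_cm / (dist_m / 10) = 14 / (207/10) = 0.6763 mrad

0.6763 mrad


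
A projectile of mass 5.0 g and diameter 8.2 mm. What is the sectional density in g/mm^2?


SD = m/d^2 = 5.0/8.2^2 = 0.07436 g/mm^2

0.07436 g/mm^2


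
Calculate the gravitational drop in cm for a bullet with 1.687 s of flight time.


drop = 0.5*g*t^2 = 0.5*9.81*1.687^2 = 13.9595 m ≈ 1396 cm

1396 cm


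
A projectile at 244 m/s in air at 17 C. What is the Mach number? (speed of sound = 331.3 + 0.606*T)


a = 331.3 + 0.606*(17) = 341.602 m/s
M = v/a = 244/341.602 = 0.7143

0.7143


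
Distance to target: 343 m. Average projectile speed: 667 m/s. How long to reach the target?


t = d/v = 343/667 = 0.5142 s

0.5142 s


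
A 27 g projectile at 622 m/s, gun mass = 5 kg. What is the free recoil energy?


v_r = m_p*v_p/m_gun = 0.027*622/5 = 3.3588 m/s, E_r = 0.5*m_gun*v_r^2 = 0.5*5*3.3588^2 = 28.2 J

28.2 J


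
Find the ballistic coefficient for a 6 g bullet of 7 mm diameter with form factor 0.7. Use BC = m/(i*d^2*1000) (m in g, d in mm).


BC = m/(i*d^2*1000) = 6/(0.7 * 7^2 * 1000) = 0.0001749

0.0001749


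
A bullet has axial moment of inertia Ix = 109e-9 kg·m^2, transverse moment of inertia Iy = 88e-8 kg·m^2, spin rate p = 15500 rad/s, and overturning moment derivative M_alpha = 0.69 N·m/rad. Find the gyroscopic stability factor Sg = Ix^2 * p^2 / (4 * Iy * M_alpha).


Sg = Ix^2 * p^2 / (4 * Iy * M_alpha) = (109e-9)^2 * 15500^2 / (4 * 88e-8 * 0.69) = 1.175

1.175


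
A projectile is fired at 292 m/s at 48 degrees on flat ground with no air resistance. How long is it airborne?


T = 2*v0*sin(theta)/g = 2*292*sin(48°)/9.81 = 44.24 s

44.24 s


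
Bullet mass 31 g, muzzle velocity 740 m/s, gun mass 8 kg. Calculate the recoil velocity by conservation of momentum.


v_recoil = m_p * v_p / m_gun = 0.031 * 740 / 8 = 2.868 m/s

2.868 m/s


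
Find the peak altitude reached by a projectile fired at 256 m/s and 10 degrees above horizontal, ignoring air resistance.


H = (v0*sin(theta))^2 / (2g) = (256*sin(10°))^2 / (2*9.81) = 100.7 m

100.7 m


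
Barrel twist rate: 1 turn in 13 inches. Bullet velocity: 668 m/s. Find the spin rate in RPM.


twist_m = 13*0.0254 = 0.3302 m
spin = v/twist = 668/0.3302 = 2023.016 rev/s
RPM = spin*60 = 2023.016*60 ≈ 121381 RPM

121381 RPM


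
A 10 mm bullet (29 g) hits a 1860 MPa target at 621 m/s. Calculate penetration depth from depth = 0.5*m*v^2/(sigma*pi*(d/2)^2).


A = pi*(d/2)^2 = pi*(10/2)^2 = 78.5398 mm^2
E = 0.5*m*v^2 = 0.5*0.029*621^2 = 5591.79 J
depth = E/(sigma*A) = 5591.79 J / (1860 MPa * 78.5398 mm^2) = 5591.79/(1860 * 78.5398) m = 0.0382779 m ≈ 38.28 mm

38.28 mm


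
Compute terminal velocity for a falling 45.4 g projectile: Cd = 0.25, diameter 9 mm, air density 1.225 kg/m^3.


A = pi*(d/2)^2 = pi*(9/2000)^2 = 6.36173e-05 m^2
vt = sqrt(2mg/(Cd*rho*A)) = sqrt(2*0.0454*9.81/(0.25 * 1.225 * 6.36173e-05)) = 213.8 m/s

213.8 m/s


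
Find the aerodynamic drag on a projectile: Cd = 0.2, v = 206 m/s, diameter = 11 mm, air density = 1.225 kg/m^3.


A = pi*(d/2)^2 = pi*(11/2000)^2 = 9.50332e-05 m^2
Fd = 0.5*Cd*rho*A*v^2 = 0.5*0.2*1.225*9.50332e-05*206^2 = 0.494 N

0.494 N


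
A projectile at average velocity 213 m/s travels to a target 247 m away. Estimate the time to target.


t = d/v = 247/213 = 1.16 s

1.16 s


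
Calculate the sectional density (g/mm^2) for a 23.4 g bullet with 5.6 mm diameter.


SD = m/d^2 = 23.4/5.6^2 = 0.7462 g/mm^2

0.7462 g/mm^2


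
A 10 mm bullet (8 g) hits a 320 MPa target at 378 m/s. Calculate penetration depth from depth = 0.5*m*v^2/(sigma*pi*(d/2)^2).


A = pi*(d/2)^2 = pi*(10/2)^2 = 78.5398 mm^2
E = 0.5*m*v^2 = 0.5*0.008*378^2 = 571.536 J
depth = E/(sigma*A) = 571.536 J / (320 MPa * 78.5398 mm^2) = 571.536/(320 * 78.5398) m = 0.0227407 m ≈ 22.74 mm

22.74 mm


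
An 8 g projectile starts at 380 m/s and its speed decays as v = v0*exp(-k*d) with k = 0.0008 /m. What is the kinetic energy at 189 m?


v = v0*exp(-k*d) = 380*exp(-0.0008*189) = 326.677 m/s
E = 0.5*m*v^2 = 0.5*0.008*326.677^2 = 426.9 J

426.9 J


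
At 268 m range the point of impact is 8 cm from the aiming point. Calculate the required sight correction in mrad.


1 mrad subtends 1 cm per 10 m of range, so adj = error_cm / (dist_m / 10) = 8 / (268/10) = 0.2985 mrad

0.2985 mrad


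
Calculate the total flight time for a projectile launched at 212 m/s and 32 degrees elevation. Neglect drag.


T = 2*v0*sin(theta)/g = 2*212*sin(32°)/9.81 = 22.9 s

22.9 s


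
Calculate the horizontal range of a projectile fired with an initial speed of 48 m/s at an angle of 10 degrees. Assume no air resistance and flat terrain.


R = v0^2 * sin(2*theta) / g = 48^2 * sin(2*10°) / 9.81 = 80.33 m

80.33 m


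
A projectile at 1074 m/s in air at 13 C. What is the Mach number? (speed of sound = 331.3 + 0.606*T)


a = 331.3 + 0.606*(13) = 339.178 m/s
M = v/a = 1074/339.178 = 3.166

3.166


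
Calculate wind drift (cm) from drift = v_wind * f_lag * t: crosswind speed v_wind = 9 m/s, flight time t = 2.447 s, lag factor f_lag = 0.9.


drift = v_wind * lag * t = 9 * 0.9 * 2.447 = 19.8207 m ≈ 1982 cm

1982 cm


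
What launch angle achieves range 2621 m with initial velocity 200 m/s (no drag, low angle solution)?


sin(2*theta) = R*g/v0^2 = 2621*9.81/200^2 = 0.6428, theta = arcsin(0.6428)/2 = 20°

20 degrees


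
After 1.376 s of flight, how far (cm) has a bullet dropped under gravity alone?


drop = 0.5*g*t^2 = 0.5*9.81*1.376^2 = 9.28701 m ≈ 928.7 cm

928.7 cm


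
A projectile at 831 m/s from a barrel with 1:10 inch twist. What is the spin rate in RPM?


twist_m = 10*0.0254 = 0.254 m
spin = v/twist = 831/0.254 = 3271.654 rev/s
RPM = spin*60 = 3271.654*60 ≈ 196299 RPM

196299 RPM


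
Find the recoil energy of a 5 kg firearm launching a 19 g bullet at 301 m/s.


v_r = m_p*v_p/m_gun = 0.019*301/5 = 1.1438 m/s, E_r = 0.5*m_gun*v_r^2 = 0.5*5*1.1438^2 = 3.271 J

3.271 J


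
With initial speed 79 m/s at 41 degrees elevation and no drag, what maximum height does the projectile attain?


H = (v0*sin(theta))^2 / (2g) = (79*sin(41°))^2 / (2*9.81) = 136.9 m

136.9 m


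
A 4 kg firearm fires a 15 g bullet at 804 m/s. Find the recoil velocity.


v_recoil = m_p * v_p / m_gun = 0.015 * 804 / 4 = 3.015 m/s

3.015 m/s


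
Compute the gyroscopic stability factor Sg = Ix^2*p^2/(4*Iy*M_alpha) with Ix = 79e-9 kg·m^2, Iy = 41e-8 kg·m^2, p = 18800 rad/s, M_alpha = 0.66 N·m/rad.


Sg = Ix^2 * p^2 / (4 * Iy * M_alpha) = (79e-9)^2 * 18800^2 / (4 * 41e-8 * 0.66) = 2.038

2.038


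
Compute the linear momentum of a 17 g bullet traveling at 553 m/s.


p = m*v = 0.017*553 = 9.401 kg·m/s

9.401 kg·m/s


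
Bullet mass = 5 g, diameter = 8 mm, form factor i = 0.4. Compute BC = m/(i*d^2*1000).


BC = m/(i*d^2*1000) = 5/(0.4 * 8^2 * 1000) = 0.0001953

0.0001953


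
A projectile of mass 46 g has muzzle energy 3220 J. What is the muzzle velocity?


v = sqrt(2*E/m) = sqrt(2*3220/0.046) = 374.2 m/s

374.2 m/s


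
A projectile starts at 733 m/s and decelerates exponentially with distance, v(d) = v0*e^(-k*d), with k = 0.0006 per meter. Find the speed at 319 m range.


v = v0*exp(-k*d) = 733*exp(-0.0006*319) = 605.3 m/s

605.3 m/s


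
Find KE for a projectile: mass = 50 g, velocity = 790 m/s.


E = 0.5*m*v^2 = 0.5*0.05*790^2 = 15602 J

15602 J


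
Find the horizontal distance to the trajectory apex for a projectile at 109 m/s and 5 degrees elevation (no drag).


R = v0^2*sin(2*theta)/g = 109^2*sin(2*5°)/9.81 = 210.307 m
apex_dist = R/2 = 210.307/2 = 105.2 m

105.2 m


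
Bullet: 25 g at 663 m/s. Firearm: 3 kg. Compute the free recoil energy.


v_r = m_p*v_p/m_gun = 0.025*663/3 = 5.525 m/s, E_r = 0.5*m_gun*v_r^2 = 0.5*3*5.525^2 = 45.79 J

45.79 J


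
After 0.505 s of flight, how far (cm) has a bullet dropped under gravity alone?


drop = 0.5*g*t^2 = 0.5*9.81*0.505^2 = 1.2509 m ≈ 125.1 cm

125.1 cm


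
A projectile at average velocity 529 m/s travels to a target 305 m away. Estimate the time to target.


t = d/v = 305/529 = 0.5766 s

0.5766 s


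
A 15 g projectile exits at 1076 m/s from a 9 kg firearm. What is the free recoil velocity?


v_recoil = m_p * v_p / m_gun = 0.015 * 1076 / 9 = 1.793 m/s

1.793 m/s


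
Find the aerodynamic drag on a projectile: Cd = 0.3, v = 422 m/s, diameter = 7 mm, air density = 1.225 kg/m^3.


A = pi*(d/2)^2 = pi*(7/2000)^2 = 3.84845e-05 m^2
Fd = 0.5*Cd*rho*A*v^2 = 0.5*0.3*1.225*3.84845e-05*422^2 = 1.259 N

1.259 N


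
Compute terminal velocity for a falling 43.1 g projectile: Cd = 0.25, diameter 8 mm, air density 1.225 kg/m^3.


A = pi*(d/2)^2 = pi*(8/2000)^2 = 5.02655e-05 m^2
vt = sqrt(2mg/(Cd*rho*A)) = sqrt(2*0.0431*9.81/(0.25 * 1.225 * 5.02655e-05)) = 234.4 m/s

234.4 m/s


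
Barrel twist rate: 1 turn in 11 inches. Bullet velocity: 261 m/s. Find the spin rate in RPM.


twist_m = 11*0.0254 = 0.2794 m
spin = v/twist = 261/0.2794 = 934.1446 rev/s
RPM = spin*60 = 934.1446*60 ≈ 56049 RPM

56049 RPM


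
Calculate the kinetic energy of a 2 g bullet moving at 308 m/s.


E = 0.5*m*v^2 = 0.5*0.002*308^2 = 94.86 J

94.86 J


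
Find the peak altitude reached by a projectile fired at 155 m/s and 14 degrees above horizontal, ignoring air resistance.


H = (v0*sin(theta))^2 / (2g) = (155*sin(14°))^2 / (2*9.81) = 71.67 m

71.67 m


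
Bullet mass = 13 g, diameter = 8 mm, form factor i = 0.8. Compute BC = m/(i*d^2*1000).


BC = m/(i*d^2*1000) = 13/(0.8 * 8^2 * 1000) = 0.0002539

0.0002539


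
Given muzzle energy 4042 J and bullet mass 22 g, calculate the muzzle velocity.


v = sqrt(2*E/m) = sqrt(2*4042/0.022) = 606.2 m/s

606.2 m/s


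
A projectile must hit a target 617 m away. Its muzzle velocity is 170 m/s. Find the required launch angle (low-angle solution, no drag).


sin(2*theta) = R*g/v0^2 = 617*9.81/170^2 = 0.209438, theta = arcsin(0.209438)/2 = 6.045°

6.045 degrees


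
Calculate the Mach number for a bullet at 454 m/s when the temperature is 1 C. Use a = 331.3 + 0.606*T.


a = 331.3 + 0.606*(1) = 331.906 m/s
M = v/a = 454/331.906 = 1.368

1.368


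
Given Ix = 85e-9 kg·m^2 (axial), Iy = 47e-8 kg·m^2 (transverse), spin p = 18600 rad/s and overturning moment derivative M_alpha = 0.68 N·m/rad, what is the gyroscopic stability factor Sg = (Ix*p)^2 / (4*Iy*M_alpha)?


Sg = Ix^2 * p^2 / (4 * Iy * M_alpha) = (85e-9)^2 * 18600^2 / (4 * 47e-8 * 0.68) = 1.955

1.955


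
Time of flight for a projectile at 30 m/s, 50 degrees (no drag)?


T = 2*v0*sin(theta)/g = 2*30*sin(50°)/9.81 = 4.685 s

4.685 s


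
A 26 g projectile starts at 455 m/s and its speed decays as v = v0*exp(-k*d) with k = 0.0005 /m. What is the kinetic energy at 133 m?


v = v0*exp(-k*d) = 455*exp(-0.0005*133) = 425.727 m/s
E = 0.5*m*v^2 = 0.5*0.026*425.727^2 = 2356 J

2356 J


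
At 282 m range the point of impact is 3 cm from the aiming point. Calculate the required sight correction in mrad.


1 mrad subtends 1 cm per 10 m of range, so adj = error_cm / (dist_m / 10) = 3 / (282/10) = 0.1064 mrad

0.1064 mrad


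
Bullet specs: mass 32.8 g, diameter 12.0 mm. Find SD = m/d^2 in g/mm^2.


SD = m/d^2 = 32.8/12.0^2 = 0.2278 g/mm^2

0.2278 g/mm^2


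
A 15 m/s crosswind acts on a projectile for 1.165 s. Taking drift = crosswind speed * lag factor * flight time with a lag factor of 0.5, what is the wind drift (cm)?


drift = v_wind * lag * t = 15 * 0.5 * 1.165 = 8.7375 m ≈ 873.8 cm

873.8 cm


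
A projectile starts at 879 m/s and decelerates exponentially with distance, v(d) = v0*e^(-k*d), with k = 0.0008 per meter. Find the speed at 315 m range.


v = v0*exp(-k*d) = 879*exp(-0.0008*315) = 683.2 m/s

683.2 m/s


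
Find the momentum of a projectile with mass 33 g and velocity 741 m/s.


p = m*v = 0.033*741 = 24.45 kg·m/s

24.45 kg·m/s


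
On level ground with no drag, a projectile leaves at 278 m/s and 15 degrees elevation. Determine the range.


R = v0^2 * sin(2*theta) / g = 278^2 * sin(2*15°) / 9.81 = 3939 m

3939 m


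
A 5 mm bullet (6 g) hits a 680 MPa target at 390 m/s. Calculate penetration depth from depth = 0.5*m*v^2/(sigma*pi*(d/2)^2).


A = pi*(d/2)^2 = pi*(5/2)^2 = 19.635 mm^2
E = 0.5*m*v^2 = 0.5*0.006*390^2 = 456.3 J
depth = E/(sigma*A) = 456.3 J / (680 MPa * 19.635 mm^2) = 456.3/(680 * 19.635) m = 0.0341752 m ≈ 34.18 mm

34.18 mm


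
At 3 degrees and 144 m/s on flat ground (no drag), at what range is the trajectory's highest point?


R = v0^2*sin(2*theta)/g = 144^2*sin(2*3°)/9.81 = 220.948 m
apex_dist = R/2 = 220.948/2 = 110.5 m

110.5 m


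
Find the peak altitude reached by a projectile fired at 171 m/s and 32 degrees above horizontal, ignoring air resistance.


H = (v0*sin(theta))^2 / (2g) = (171*sin(32°))^2 / (2*9.81) = 418.5 m

418.5 m


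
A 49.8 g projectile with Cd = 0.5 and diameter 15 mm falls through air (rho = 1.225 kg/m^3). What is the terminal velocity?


A = pi*(d/2)^2 = pi*(15/2000)^2 = 1.76715e-04 m^2
vt = sqrt(2mg/(Cd*rho*A)) = sqrt(2*0.0498*9.81/(0.5 * 1.225 * 1.76715e-04)) = 95.01 m/s

95.01 m/s


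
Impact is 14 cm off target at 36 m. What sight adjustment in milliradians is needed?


1 mrad subtends 1 cm per 10 m of range, so adj = error_cm / (dist_m / 10) = 14 / (36/10) = 3.889 mrad

3.889 mrad


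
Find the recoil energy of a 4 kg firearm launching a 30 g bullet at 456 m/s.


v_r = m_p*v_p/m_gun = 0.03*456/4 = 3.42 m/s, E_r = 0.5*m_gun*v_r^2 = 0.5*4*3.42^2 = 23.39 J

23.39 J


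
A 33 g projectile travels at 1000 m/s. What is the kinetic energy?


E = 0.5*m*v^2 = 0.5*0.033*1000^2 = 16500 J

16500 J


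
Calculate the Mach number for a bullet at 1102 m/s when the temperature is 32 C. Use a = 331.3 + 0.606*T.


a = 331.3 + 0.606*(32) = 350.692 m/s
M = v/a = 1102/350.692 = 3.142

3.142


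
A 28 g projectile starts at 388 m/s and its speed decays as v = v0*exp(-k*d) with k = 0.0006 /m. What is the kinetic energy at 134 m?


v = v0*exp(-k*d) = 388*exp(-0.0006*134) = 358.026 m/s
E = 0.5*m*v^2 = 0.5*0.028*358.026^2 = 1795 J

1795 J


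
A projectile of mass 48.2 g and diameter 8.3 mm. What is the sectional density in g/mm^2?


SD = m/d^2 = 48.2/8.3^2 = 0.6997 g/mm^2

0.6997 g/mm^2


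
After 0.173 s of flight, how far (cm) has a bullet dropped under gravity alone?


drop = 0.5*g*t^2 = 0.5*9.81*0.173^2 = 0.146802 m ≈ 14.68 cm

14.68 cm


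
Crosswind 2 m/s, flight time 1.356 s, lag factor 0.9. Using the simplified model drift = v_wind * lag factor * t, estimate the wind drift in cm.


drift = v_wind * lag * t = 2 * 0.9 * 1.356 = 2.4408 m ≈ 244.1 cm

244.1 cm


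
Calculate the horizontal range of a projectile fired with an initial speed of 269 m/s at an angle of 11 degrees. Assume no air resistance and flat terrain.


R = v0^2 * sin(2*theta) / g = 269^2 * sin(2*11°) / 9.81 = 2763 m

2763 m


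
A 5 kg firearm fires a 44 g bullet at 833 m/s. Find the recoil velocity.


v_recoil = m_p * v_p / m_gun = 0.044 * 833 / 5 = 7.33 m/s

7.33 m/s


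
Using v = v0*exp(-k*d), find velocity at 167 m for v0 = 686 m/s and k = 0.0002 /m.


v = v0*exp(-k*d) = 686*exp(-0.0002*167) = 663.5 m/s

663.5 m/s


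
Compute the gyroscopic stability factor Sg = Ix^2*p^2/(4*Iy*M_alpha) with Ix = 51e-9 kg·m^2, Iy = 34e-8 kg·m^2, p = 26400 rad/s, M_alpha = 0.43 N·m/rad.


Sg = Ix^2 * p^2 / (4 * Iy * M_alpha) = (51e-9)^2 * 26400^2 / (4 * 34e-8 * 0.43) = 3.1

3.1


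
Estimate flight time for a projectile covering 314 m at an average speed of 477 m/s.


t = d/v = 314/477 = 0.6583 s

0.6583 s


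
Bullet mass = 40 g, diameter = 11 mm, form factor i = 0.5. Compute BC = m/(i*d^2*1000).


BC = m/(i*d^2*1000) = 40/(0.5 * 11^2 * 1000) = 0.0006612

0.0006612


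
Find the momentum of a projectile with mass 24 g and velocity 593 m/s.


p = m*v = 0.024*593 = 14.23 kg·m/s

14.23 kg·m/s


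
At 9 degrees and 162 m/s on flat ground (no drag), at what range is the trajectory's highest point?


R = v0^2*sin(2*theta)/g = 162^2*sin(2*9°)/9.81 = 826.691 m
apex_dist = R/2 = 826.691/2 = 413.3 m

413.3 m


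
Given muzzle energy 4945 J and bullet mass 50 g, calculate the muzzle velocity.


v = sqrt(2*E/m) = sqrt(2*4945/0.05) = 444.7 m/s

444.7 m/s


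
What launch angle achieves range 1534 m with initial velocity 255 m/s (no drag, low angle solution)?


sin(2*theta) = R*g/v0^2 = 1534*9.81/255^2 = 0.231427, theta = arcsin(0.231427)/2 = 6.691°

6.691 degrees


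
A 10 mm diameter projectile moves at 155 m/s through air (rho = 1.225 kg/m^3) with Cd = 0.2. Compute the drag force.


A = pi*(d/2)^2 = pi*(10/2000)^2 = 7.85398e-05 m^2
Fd = 0.5*Cd*rho*A*v^2 = 0.5*0.2*1.225*7.85398e-05*155^2 = 0.2311 N

0.2311 N


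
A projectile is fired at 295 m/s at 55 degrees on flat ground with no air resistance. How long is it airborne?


T = 2*v0*sin(theta)/g = 2*295*sin(55°)/9.81 = 49.27 s

49.27 s


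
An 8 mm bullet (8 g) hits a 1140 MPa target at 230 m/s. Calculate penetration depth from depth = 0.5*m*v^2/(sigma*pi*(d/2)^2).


A = pi*(d/2)^2 = pi*(8/2)^2 = 50.2655 mm^2
E = 0.5*m*v^2 = 0.5*0.008*230^2 = 211.6 J
depth = E/(sigma*A) = 211.6 J / (1140 MPa * 50.2655 mm^2) = 211.6/(1140 * 50.2655) m = 0.00369267 m ≈ 3.693 mm

3.693 mm


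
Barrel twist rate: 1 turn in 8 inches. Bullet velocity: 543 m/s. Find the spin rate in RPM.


twist_m = 8*0.0254 = 0.2032 m
spin = v/twist = 543/0.2032 = 2672.244 rev/s
RPM = spin*60 = 2672.244*60 ≈ 160335 RPM

160335 RPM


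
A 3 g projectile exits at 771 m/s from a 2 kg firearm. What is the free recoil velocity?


v_recoil = m_p * v_p / m_gun = 0.003 * 771 / 2 = 1.157 m/s

1.157 m/s


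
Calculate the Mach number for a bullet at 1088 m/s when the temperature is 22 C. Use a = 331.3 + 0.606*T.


a = 331.3 + 0.606*(22) = 344.632 m/s
M = v/a = 1088/344.632 = 3.157

3.157


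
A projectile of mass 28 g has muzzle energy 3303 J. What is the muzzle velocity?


v = sqrt(2*E/m) = sqrt(2*3303/0.028) = 485.7 m/s

485.7 m/s


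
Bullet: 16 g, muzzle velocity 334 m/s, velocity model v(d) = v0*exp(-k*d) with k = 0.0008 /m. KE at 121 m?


v = v0*exp(-k*d) = 334*exp(-0.0008*121) = 303.184 m/s
E = 0.5*m*v^2 = 0.5*0.016*303.184^2 = 735.4 J

735.4 J


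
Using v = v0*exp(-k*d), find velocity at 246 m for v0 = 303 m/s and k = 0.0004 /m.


v = v0*exp(-k*d) = 303*exp(-0.0004*246) = 274.6 m/s

274.6 m/s


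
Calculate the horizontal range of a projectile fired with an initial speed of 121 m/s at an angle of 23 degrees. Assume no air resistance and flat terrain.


R = v0^2 * sin(2*theta) / g = 121^2 * sin(2*23°) / 9.81 = 1074 m

1074 m


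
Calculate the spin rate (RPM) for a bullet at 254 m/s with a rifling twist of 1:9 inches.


twist_m = 9*0.0254 = 0.2286 m
spin = v/twist = 254/0.2286 = 1111.111 rev/s
RPM = spin*60 = 1111.111*60 ≈ 66667 RPM

66667 RPM


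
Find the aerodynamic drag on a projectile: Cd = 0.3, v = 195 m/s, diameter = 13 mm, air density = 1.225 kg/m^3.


A = pi*(d/2)^2 = pi*(13/2000)^2 = 1.32732e-04 m^2
Fd = 0.5*Cd*rho*A*v^2 = 0.5*0.3*1.225*1.32732e-04*195^2 = 0.9274 N

0.9274 N


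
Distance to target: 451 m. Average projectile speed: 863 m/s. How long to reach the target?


t = d/v = 451/863 = 0.5226 s

0.5226 s


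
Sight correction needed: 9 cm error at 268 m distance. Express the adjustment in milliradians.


1 mrad subtends 1 cm per 10 m of range, so adj = error_cm / (dist_m / 10) = 9 / (268/10) = 0.3358 mrad

0.3358 mrad


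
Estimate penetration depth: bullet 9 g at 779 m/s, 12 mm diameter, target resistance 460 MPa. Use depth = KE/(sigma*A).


A = pi*(d/2)^2 = pi*(12/2)^2 = 113.097 mm^2
E = 0.5*m*v^2 = 0.5*0.009*779^2 = 2730.78 J
depth = E/(sigma*A) = 2730.78 J / (460 MPa * 113.097 mm^2) = 2730.78/(460 * 113.097) m = 0.0524901 m ≈ 52.49 mm

52.49 mm


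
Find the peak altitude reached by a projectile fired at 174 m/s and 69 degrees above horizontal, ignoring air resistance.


H = (v0*sin(theta))^2 / (2g) = (174*sin(69°))^2 / (2*9.81) = 1345 m

1345 m


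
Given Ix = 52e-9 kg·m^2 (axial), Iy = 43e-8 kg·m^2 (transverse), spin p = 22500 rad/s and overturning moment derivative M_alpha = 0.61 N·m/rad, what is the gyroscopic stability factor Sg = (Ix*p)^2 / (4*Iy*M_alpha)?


Sg = Ix^2 * p^2 / (4 * Iy * M_alpha) = (52e-9)^2 * 22500^2 / (4 * 43e-8 * 0.61) = 1.305

1.305


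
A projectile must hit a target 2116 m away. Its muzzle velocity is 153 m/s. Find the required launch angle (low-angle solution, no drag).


sin(2*theta) = R*g/v0^2 = 2116*9.81/153^2 = 0.886751, theta = arcsin(0.886751)/2 = 31.23°

31.23 degrees


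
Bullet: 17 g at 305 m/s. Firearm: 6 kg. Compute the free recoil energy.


v_r = m_p*v_p/m_gun = 0.017*305/6 = 0.864167 m/s, E_r = 0.5*m_gun*v_r^2 = 0.5*6*0.864167^2 = 2.24 J

2.24 J


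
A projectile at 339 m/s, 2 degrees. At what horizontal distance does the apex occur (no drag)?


R = v0^2*sin(2*theta)/g = 339^2*sin(2*2°)/9.81 = 817.175 m
apex_dist = R/2 = 817.175/2 = 408.6 m

408.6 m


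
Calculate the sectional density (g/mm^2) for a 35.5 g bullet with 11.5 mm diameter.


SD = m/d^2 = 35.5/11.5^2 = 0.2684 g/mm^2

0.2684 g/mm^2


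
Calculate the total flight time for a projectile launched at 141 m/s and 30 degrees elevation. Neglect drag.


T = 2*v0*sin(theta)/g = 2*141*sin(30°)/9.81 = 14.37 s

14.37 s


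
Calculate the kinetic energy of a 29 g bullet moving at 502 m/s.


E = 0.5*m*v^2 = 0.5*0.029*502^2 = 3654 J

3654 J


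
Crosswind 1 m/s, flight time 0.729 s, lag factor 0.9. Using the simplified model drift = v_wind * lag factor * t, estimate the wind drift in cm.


drift = v_wind * lag * t = 1 * 0.9 * 0.729 = 0.6561 m ≈ 65.61 cm

65.61 cm


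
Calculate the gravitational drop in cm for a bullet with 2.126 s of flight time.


drop = 0.5*g*t^2 = 0.5*9.81*2.126^2 = 22.17 m ≈ 2217 cm

2217 cm


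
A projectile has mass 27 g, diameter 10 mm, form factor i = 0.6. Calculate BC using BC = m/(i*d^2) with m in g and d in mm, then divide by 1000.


BC = m/(i*d^2*1000) = 27/(0.6 * 10^2 * 1000) = 0.00045

0.00045


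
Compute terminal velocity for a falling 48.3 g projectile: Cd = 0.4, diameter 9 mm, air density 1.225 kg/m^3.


A = pi*(d/2)^2 = pi*(9/2000)^2 = 6.36173e-05 m^2
vt = sqrt(2mg/(Cd*rho*A)) = sqrt(2*0.0483*9.81/(0.4 * 1.225 * 6.36173e-05)) = 174.4 m/s

174.4 m/s


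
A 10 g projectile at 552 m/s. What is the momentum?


p = m*v = 0.01*552 = 5.52 kg·m/s

5.52 kg·m/s


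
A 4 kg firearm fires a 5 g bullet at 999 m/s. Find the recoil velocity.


v_recoil = m_p * v_p / m_gun = 0.005 * 999 / 4 = 1.249 m/s

1.249 m/s


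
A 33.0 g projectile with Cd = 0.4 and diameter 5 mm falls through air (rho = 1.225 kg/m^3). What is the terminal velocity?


A = pi*(d/2)^2 = pi*(5/2000)^2 = 1.96350e-05 m^2
vt = sqrt(2mg/(Cd*rho*A)) = sqrt(2*0.033*9.81/(0.4 * 1.225 * 1.96350e-05)) = 259.4 m/s

259.4 m/s


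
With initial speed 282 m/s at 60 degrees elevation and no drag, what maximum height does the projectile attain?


H = (v0*sin(theta))^2 / (2g) = (282*sin(60°))^2 / (2*9.81) = 3040 m

3040 m


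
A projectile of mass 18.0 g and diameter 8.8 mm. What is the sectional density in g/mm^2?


SD = m/d^2 = 18.0/8.8^2 = 0.2324 g/mm^2

0.2324 g/mm^2


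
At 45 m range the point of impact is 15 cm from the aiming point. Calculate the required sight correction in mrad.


1 mrad subtends 1 cm per 10 m of range, so adj = error_cm / (dist_m / 10) = 15 / (45/10) = 3.333 mrad

3.333 mrad


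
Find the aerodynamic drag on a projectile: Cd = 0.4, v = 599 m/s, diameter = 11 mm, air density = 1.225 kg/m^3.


A = pi*(d/2)^2 = pi*(11/2000)^2 = 9.50332e-05 m^2
Fd = 0.5*Cd*rho*A*v^2 = 0.5*0.4*1.225*9.50332e-05*599^2 = 8.354 N

8.354 N


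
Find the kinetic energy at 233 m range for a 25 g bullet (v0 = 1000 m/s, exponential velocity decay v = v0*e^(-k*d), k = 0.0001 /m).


v = v0*exp(-k*d) = 1000*exp(-0.0001*233) = 976.969 m/s
E = 0.5*m*v^2 = 0.5*0.025*976.969^2 = 11931 J

11931 J


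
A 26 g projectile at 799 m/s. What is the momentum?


p = m*v = 0.026*799 = 20.77 kg·m/s

20.77 kg·m/s


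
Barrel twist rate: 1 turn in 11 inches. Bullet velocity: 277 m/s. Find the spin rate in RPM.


twist_m = 11*0.0254 = 0.2794 m
spin = v/twist = 277/0.2794 = 991.4102 rev/s
RPM = spin*60 = 991.4102*60 ≈ 59485 RPM

59485 RPM


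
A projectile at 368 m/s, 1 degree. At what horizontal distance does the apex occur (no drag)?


R = v0^2*sin(2*theta)/g = 368^2*sin(2*1°)/9.81 = 481.777 m
apex_dist = R/2 = 481.777/2 = 240.9 m

240.9 m


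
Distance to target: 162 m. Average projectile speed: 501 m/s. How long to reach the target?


t = d/v = 162/501 = 0.3234 s

0.3234 s


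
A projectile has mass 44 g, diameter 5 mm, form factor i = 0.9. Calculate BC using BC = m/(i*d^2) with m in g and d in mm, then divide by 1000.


BC = m/(i*d^2*1000) = 44/(0.9 * 5^2 * 1000) = 0.001956

0.001956


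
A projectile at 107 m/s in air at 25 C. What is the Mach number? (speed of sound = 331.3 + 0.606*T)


a = 331.3 + 0.606*(25) = 346.45 m/s
M = v/a = 107/346.45 = 0.3088

0.3088


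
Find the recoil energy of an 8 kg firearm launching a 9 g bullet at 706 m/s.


v_r = m_p*v_p/m_gun = 0.009*706/8 = 0.79425 m/s, E_r = 0.5*m_gun*v_r^2 = 0.5*8*0.79425^2 = 2.523 J

2.523 J


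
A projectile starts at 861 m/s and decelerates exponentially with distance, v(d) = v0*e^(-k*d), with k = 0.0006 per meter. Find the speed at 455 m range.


v = v0*exp(-k*d) = 861*exp(-0.0006*455) = 655.3 m/s

655.3 m/s


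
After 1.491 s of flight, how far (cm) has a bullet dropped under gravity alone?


drop = 0.5*g*t^2 = 0.5*9.81*1.491^2 = 10.9042 m ≈ 1090 cm

1090 cm


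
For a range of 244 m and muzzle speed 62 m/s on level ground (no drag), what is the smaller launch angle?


sin(2*theta) = R*g/v0^2 = 244*9.81/62^2 = 0.622695, theta = arcsin(0.622695)/2 = 19.26°

19.26 degrees


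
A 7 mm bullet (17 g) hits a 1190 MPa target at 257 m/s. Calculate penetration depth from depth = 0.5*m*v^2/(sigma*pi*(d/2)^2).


A = pi*(d/2)^2 = pi*(7/2)^2 = 38.4845 mm^2
E = 0.5*m*v^2 = 0.5*0.017*257^2 = 561.417 J
depth = E/(sigma*A) = 561.417 J / (1190 MPa * 38.4845 mm^2) = 561.417/(1190 * 38.4845) m = 0.0122589 m ≈ 12.26 mm

12.26 mm


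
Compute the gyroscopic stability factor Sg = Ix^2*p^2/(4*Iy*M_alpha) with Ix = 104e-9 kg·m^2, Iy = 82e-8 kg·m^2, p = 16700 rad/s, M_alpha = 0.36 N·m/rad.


Sg = Ix^2 * p^2 / (4 * Iy * M_alpha) = (104e-9)^2 * 16700^2 / (4 * 82e-8 * 0.36) = 2.555

2.555


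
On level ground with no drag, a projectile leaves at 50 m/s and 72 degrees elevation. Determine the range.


R = v0^2 * sin(2*theta) / g = 50^2 * sin(2*72°) / 9.81 = 149.8 m

149.8 m


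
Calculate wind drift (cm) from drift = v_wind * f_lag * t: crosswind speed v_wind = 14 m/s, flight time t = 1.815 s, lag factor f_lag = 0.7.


drift = v_wind * lag * t = 14 * 0.7 * 1.815 = 17.787 m ≈ 1779 cm

1779 cm


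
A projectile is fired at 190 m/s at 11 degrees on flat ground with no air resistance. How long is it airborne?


T = 2*v0*sin(theta)/g = 2*190*sin(11°)/9.81 = 7.391 s

7.391 s


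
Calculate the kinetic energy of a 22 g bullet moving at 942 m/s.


E = 0.5*m*v^2 = 0.5*0.022*942^2 = 9761 J

9761 J


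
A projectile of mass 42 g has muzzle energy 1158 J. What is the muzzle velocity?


v = sqrt(2*E/m) = sqrt(2*1158/0.042) = 234.8 m/s

234.8 m/s


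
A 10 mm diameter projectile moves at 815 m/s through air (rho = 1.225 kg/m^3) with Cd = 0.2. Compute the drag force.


A = pi*(d/2)^2 = pi*(10/2000)^2 = 7.85398e-05 m^2
Fd = 0.5*Cd*rho*A*v^2 = 0.5*0.2*1.225*7.85398e-05*815^2 = 6.391 N

6.391 N


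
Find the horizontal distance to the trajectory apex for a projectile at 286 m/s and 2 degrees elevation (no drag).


R = v0^2*sin(2*theta)/g = 286^2*sin(2*2°)/9.81 = 581.631 m
apex_dist = R/2 = 581.631/2 = 290.8 m

290.8 m


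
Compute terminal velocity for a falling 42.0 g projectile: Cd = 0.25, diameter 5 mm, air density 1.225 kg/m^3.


A = pi*(d/2)^2 = pi*(5/2000)^2 = 1.96350e-05 m^2
vt = sqrt(2mg/(Cd*rho*A)) = sqrt(2*0.042*9.81/(0.25 * 1.225 * 1.96350e-05)) = 370.2 m/s

370.2 m/s


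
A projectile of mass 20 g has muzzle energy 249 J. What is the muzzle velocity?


v = sqrt(2*E/m) = sqrt(2*249/0.02) = 157.8 m/s

157.8 m/s


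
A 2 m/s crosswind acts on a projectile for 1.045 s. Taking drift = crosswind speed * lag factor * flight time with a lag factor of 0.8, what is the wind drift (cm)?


drift = v_wind * lag * t = 2 * 0.8 * 1.045 = 1.672 m ≈ 167.2 cm

167.2 cm


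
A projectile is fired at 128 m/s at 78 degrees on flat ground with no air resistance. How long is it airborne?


T = 2*v0*sin(theta)/g = 2*128*sin(78°)/9.81 = 25.53 s

25.53 s


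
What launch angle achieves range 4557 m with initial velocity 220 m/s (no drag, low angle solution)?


sin(2*theta) = R*g/v0^2 = 4557*9.81/220^2 = 0.92364, theta = arcsin(0.92364)/2 = 33.73°

33.73 degrees


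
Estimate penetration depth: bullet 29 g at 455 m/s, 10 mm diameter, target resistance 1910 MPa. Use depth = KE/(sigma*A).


A = pi*(d/2)^2 = pi*(10/2)^2 = 78.5398 mm^2
E = 0.5*m*v^2 = 0.5*0.029*455^2 = 3001.86 J
depth = E/(sigma*A) = 3001.86 J / (1910 MPa * 78.5398 mm^2) = 3001.86/(1910 * 78.5398) m = 0.0200109 m ≈ 20.01 mm

20.01 mm


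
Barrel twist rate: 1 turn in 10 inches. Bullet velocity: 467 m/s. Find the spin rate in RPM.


twist_m = 10*0.0254 = 0.254 m
spin = v/twist = 467/0.254 = 1838.583 rev/s
RPM = spin*60 = 1838.583*60 ≈ 110315 RPM

110315 RPM


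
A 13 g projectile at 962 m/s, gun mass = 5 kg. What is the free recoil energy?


v_r = m_p*v_p/m_gun = 0.013*962/5 = 2.5012 m/s, E_r = 0.5*m_gun*v_r^2 = 0.5*5*2.5012^2 = 15.64 J

15.64 J


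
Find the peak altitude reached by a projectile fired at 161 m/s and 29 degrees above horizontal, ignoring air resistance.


H = (v0*sin(theta))^2 / (2g) = (161*sin(29°))^2 / (2*9.81) = 310.5 m

310.5 m


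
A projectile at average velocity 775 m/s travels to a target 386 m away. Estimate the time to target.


t = d/v = 386/775 = 0.4981 s

0.4981 s


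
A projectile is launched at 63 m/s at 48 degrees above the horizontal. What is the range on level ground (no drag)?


R = v0^2 * sin(2*theta) / g = 63^2 * sin(2*48°) / 9.81 = 402.4 m

402.4 m


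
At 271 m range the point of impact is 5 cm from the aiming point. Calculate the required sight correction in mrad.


1 mrad subtends 1 cm per 10 m of range, so adj = error_cm / (dist_m / 10) = 5 / (271/10) = 0.1845 mrad

0.1845 mrad


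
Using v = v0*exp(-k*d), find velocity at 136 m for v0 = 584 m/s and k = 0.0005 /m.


v = v0*exp(-k*d) = 584*exp(-0.0005*136) = 545.6 m/s

545.6 m/s


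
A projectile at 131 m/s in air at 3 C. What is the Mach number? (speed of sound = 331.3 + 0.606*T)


a = 331.3 + 0.606*(3) = 333.118 m/s
M = v/a = 131/333.118 = 0.3933

0.3933


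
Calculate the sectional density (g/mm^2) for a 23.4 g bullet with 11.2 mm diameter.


SD = m/d^2 = 23.4/11.2^2 = 0.1865 g/mm^2

0.1865 g/mm^2


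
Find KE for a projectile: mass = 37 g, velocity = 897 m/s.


E = 0.5*m*v^2 = 0.5*0.037*897^2 = 14885 J

14885 J


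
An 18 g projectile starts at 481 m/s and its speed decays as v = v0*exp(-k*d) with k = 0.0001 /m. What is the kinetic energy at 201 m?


v = v0*exp(-k*d) = 481*exp(-0.0001*201) = 471.428 m/s
E = 0.5*m*v^2 = 0.5*0.018*471.428^2 = 2000 J

2000 J


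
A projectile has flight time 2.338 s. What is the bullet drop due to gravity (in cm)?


drop = 0.5*g*t^2 = 0.5*9.81*2.338^2 = 26.8119 m ≈ 2681 cm

2681 cm


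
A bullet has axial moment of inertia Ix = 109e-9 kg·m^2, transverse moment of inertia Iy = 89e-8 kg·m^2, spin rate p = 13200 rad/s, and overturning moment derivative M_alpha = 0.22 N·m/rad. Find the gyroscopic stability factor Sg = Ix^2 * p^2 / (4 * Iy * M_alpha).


Sg = Ix^2 * p^2 / (4 * Iy * M_alpha) = (109e-9)^2 * 13200^2 / (4 * 89e-8 * 0.22) = 2.643

2.643


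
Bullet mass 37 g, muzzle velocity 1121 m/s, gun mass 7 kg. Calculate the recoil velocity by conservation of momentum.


v_recoil = m_p * v_p / m_gun = 0.037 * 1121 / 7 = 5.925 m/s

5.925 m/s


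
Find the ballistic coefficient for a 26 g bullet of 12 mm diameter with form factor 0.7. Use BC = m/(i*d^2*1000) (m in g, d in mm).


BC = m/(i*d^2*1000) = 26/(0.7 * 12^2 * 1000) = 0.0002579

0.0002579


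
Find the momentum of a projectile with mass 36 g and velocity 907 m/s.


p = m*v = 0.036*907 = 32.65 kg·m/s

32.65 kg·m/s


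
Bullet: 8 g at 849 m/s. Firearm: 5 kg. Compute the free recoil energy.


v_r = m_p*v_p/m_gun = 0.008*849/5 = 1.3584 m/s, E_r = 0.5*m_gun*v_r^2 = 0.5*5*1.3584^2 = 4.613 J

4.613 J


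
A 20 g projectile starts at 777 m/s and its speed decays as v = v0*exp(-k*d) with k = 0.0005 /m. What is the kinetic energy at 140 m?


v = v0*exp(-k*d) = 777*exp(-0.0005*140) = 724.47 m/s
E = 0.5*m*v^2 = 0.5*0.02*724.47^2 = 5249 J

5249 J


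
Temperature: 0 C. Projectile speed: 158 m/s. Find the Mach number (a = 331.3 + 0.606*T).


a = 331.3 + 0.606*(0) = 331.3 m/s
M = v/a = 158/331.3 = 0.4769

0.4769


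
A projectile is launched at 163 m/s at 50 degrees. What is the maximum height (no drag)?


H = (v0*sin(theta))^2 / (2g) = (163*sin(50°))^2 / (2*9.81) = 794.7 m

794.7 m


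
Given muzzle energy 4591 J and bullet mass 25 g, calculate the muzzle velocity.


v = sqrt(2*E/m) = sqrt(2*4591/0.025) = 606 m/s

606 m/s


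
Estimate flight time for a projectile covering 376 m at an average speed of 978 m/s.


t = d/v = 376/978 = 0.3845 s

0.3845 s


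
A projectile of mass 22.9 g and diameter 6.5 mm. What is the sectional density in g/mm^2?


SD = m/d^2 = 22.9/6.5^2 = 0.542 g/mm^2

0.542 g/mm^2


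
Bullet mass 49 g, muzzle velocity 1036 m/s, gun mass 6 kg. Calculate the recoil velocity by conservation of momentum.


v_recoil = m_p * v_p / m_gun = 0.049 * 1036 / 6 = 8.461 m/s

8.461 m/s


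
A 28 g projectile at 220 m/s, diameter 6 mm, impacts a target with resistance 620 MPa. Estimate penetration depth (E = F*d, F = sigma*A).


A = pi*(d/2)^2 = pi*(6/2)^2 = 28.2743 mm^2
E = 0.5*m*v^2 = 0.5*0.028*220^2 = 677.6 J
depth = E/(sigma*A) = 677.6 J / (620 MPa * 28.2743 mm^2) = 677.6/(620 * 28.2743) m = 0.0386535 m ≈ 38.65 mm

38.65 mm


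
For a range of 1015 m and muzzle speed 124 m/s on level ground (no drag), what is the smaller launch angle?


sin(2*theta) = R*g/v0^2 = 1015*9.81/124^2 = 0.647577, theta = arcsin(0.647577)/2 = 20.18°

20.18 degrees


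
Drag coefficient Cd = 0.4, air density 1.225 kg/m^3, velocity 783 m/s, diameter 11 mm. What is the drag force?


A = pi*(d/2)^2 = pi*(11/2000)^2 = 9.50332e-05 m^2
Fd = 0.5*Cd*rho*A*v^2 = 0.5*0.4*1.225*9.50332e-05*783^2 = 14.27 N

14.27 N


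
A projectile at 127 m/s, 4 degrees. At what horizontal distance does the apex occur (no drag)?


R = v0^2*sin(2*theta)/g = 127^2*sin(2*4°)/9.81 = 228.82 m
apex_dist = R/2 = 228.82/2 = 114.4 m

114.4 m
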